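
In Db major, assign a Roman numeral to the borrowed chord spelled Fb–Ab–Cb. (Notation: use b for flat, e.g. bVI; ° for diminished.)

bIII

In Db major scale degree 3 is F; Fb is its lowered form, from Db minor. Diatonically Db major has Fm (iii) on that degree; Fb–Ab–Cb is instead the major chord native to Db minor, so it takes the label bIII.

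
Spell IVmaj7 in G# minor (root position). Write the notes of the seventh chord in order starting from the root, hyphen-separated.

IVmaj7 is built on scale degree 4, which is C# in both G# minor and its parallel. Building the major-seventh chord from the parallel major on C#: C#–E#–G#–B#.

C#-E#-G#-B#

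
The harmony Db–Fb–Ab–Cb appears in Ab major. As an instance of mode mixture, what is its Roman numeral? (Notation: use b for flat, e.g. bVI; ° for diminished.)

The root Db is the diatonic 4th degree of Ab major; the borrowing shows in the chord quality. The diatonic chord on degree 4 would be Db (IV), but Db–Fb–Ab–Cb is the minor-seventh chord from Ab minor. As a borrowed chord it is labeled iv7.

iv7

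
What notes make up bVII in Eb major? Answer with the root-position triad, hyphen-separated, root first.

Db-F-Ab

Scale degree 7 in Eb major is D. bVII uses the lowered form, Db, taken from Eb minor. Building the major chord from the parallel minor on Db: Db–F–Ab.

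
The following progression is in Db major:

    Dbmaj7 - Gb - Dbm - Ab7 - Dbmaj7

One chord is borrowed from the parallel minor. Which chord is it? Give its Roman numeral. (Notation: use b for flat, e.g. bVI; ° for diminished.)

The diatonic triads in Db major are Db, Ebm, Fm, Gb, Ab, Bbm, Cdim. Dbmaj7, Gb and Ab7 all belong to that set. But Dbm (Db–Fb–Ab) is foreign: the diatonic I on degree 1 is Db, whereas Dbm comes from Db minor. It is labeled i.

i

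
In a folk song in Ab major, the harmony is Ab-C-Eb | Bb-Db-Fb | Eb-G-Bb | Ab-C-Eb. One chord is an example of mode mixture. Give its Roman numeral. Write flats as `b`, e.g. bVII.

In Ab major the diatonic chords are Ab, Bbm, Cm, Db, Eb, Fm, Gdim. Ab–C–Eb = Ab and Eb–G–Bb = Eb both belong to that set. But Bb–Db–Fb is foreign: the diatonic ii on degree 2 is Bbm, whereas Bbdim comes from Ab minor. It is labeled ii°.

ii°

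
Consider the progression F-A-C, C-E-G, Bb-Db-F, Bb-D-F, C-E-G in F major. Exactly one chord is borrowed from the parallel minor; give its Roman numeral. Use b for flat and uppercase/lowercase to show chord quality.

The diatonic triads in F major are F, Gm, Am, Bb, C, Dm, Edim. F–A–C = F, C–E–G = C and Bb–D–F = Bb all belong to that set. Bb–Db–F is not: scale degree 4 in F major carries Bb (IV). In F minor the chord on that degree is Bbm, so here it functions as iv, borrowed from the parallel minor.

iv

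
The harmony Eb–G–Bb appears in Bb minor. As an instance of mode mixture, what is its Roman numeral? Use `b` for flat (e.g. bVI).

Eb is scale degree 4 in Bb minor. The diatonic chord on degree 4 would be Ebm (iv), but Eb–G–Bb is the major chord from Bb major. As a borrowed chord it is labeled IV.

IV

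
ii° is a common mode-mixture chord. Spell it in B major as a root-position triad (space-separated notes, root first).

The root, C#, is scale degree 2 — the same note in B major and B minor; only the chord quality changes. Stacking thirds in B minor on C# gives C#–E–G.

C# E G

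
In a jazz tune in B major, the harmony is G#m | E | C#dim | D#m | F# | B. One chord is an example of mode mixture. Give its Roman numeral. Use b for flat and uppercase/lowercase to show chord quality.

In B major the diatonic chords are B, C#m, D#m, E, F#, G#m, A#dim. G#m, E, D#m, F# and B are all diatonic. But C#dim (C#–E–G) is foreign: the diatonic ii on degree 2 is C#m, whereas C#dim comes from B minor. It is labeled ii°.

ii°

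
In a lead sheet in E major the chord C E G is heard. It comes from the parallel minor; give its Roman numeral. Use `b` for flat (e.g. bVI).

C is the lowered form of scale degree 6 in E major (the diatonic degree 6 is C#). C–E–G is a major chord — the form found in E minor, not the diatonic vi (C#m). Borrowed into E major it is written bVI.

bVI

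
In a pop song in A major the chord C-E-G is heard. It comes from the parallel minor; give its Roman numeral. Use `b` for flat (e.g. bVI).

bIII

In A major scale degree 3 is C#; C is its lowered form, from A minor. Diatonically A major has C#m (iii) on that degree; C–E–G is instead the major chord native to A minor, so it takes the label bIII.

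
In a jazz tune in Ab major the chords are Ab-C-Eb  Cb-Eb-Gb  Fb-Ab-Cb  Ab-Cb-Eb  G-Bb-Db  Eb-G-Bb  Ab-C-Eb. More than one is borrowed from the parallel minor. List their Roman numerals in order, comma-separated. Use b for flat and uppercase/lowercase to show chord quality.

bIII, bVI, i

The diatonic triads in Ab major are Ab, Bbm, Cm, Db, Eb, Fm, Gdim. Of the given chords, Ab–C–Eb = Ab, G–Bb–Db = Gdim and Eb–G–Bb = Eb are diatonic. But Cb–Eb–Gb is foreign: the diatonic iii on degree 3 is Cm, whereas Cb comes from Ab minor. It is labeled bIII. But Fb–Ab–Cb is foreign: the diatonic vi on degree 6 is Fm, whereas Fb comes from Ab minor. It is labeled bVI. Ab–Cb–Eb doesn't fit — on degree 1 Ab major would have Ab (I). Abm is the degree-1 chord of Ab minor, so it is the borrowed i.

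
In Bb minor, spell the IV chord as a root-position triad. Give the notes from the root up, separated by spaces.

IV is built on scale degree 4, which is Eb in both Bb minor and its parallel. Building the major chord from the parallel major on Eb: Eb–G–Bb.

Eb G Bb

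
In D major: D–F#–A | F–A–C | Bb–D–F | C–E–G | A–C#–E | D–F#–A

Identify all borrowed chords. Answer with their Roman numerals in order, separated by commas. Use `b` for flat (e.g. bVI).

In D major the diatonic chords are D, Em, F#m, G, A, Bm, C#dim. Of the given chords, D–F#–A = D and A–C#–E = A are diatonic. But F–A–C is foreign: the diatonic iii on degree 3 is F#m, whereas F comes from D minor. It is labeled bIII. But Bb–D–F is foreign: the diatonic vi on degree 6 is Bm, whereas Bb comes from D minor. It is labeled bVI. C–E–G doesn't fit — on degree 7 D major would have C#dim (vii°). C is the degree-7 chord of D minor, so it is the borrowed bVII.

bIII, bVI, bVII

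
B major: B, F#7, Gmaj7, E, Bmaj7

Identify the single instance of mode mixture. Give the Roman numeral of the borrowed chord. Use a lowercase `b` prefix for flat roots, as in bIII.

bVImaj7

The diatonic triads in B major are B, C#m, D#m, E, F#, G#m, A#dim. B, F#7, E and Bmaj7 all belong to that set. Gmaj7 (G–B–D–F#) doesn't fit — on degree 6 B major would have G#m (vi). Gmaj7 is the degree-6 chord of B minor, so it is the borrowed bVImaj7.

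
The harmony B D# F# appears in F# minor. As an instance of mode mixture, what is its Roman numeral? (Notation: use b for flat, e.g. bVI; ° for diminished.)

B is scale degree 4 in F# minor. B–D#–F# is a major chord — the form found in F# major, not the diatonic iv (Bm). Borrowed into F# minor it is written IV.

IV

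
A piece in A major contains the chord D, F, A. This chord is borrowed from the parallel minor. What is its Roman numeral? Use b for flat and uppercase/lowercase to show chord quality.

iv

The root D is the diatonic 4th degree of A major; the borrowing shows in the chord quality. D–F–A is a minor chord — the form found in A minor, not the diatonic IV (D). Borrowed into A major it is written iv.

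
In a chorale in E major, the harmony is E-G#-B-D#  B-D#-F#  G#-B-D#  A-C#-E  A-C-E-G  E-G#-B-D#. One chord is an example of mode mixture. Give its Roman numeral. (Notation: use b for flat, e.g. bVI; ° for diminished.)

In E major the diatonic chords are E, F#m, G#m, A, B, C#m, D#dim. E–G#–B–D# = Emaj7, B–D#–F# = B, G#–B–D# = G#m and A–C#–E = A all belong to that set. A–C–E–G doesn't fit — on degree 4 E major would have A (IV). Am7 is the degree-4 chord of E minor, so it is the borrowed iv7.

iv7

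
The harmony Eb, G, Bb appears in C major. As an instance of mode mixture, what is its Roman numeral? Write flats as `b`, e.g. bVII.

In C major scale degree 3 is E; Eb is its lowered form, from C minor. The diatonic chord on degree 3 would be Em (iii), but Eb–G–Bb is the major chord from C minor. As a borrowed chord it is labeled bIII.

bIII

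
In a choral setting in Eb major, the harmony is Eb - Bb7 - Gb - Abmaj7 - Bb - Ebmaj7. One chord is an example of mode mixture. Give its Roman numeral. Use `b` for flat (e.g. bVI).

Eb major has the diatonic set Eb, Fm, Gm, Ab, Bb, Cm, Ddim. Eb, Bb7, Abmaj7, Bb and Ebmaj7 all belong to that set. Gb (Gb–Bb–Db) doesn't fit — on degree 3 Eb major would have Gm (iii). Gb is the degree-3 chord of Eb minor, so it is the borrowed bIII.

bIII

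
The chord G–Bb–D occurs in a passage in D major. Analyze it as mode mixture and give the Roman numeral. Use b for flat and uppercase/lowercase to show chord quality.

iv

G is scale degree 4 in D major. Diatonically D major has G (IV) on that degree; G–Bb–D is instead the minor chord native to D minor, so it takes the label iv.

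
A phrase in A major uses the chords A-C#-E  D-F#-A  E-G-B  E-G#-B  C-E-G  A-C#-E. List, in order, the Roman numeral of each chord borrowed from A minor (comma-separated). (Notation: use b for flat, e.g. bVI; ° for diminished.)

v, bIII

A major has the diatonic set A, Bm, C#m, D, E, F#m, G#dim. A–C#–E = A, D–F#–A = D and E–G#–B = E all belong to that set. E–G–B is not: scale degree 5 in A major carries E (V). In A minor the chord on that degree is Em, so here it functions as v, borrowed from the parallel minor. C–E–G is not: scale degree 3 in A major carries C#m (iii). In A minor the chord on that degree is C, so here it functions as bIII, borrowed from the parallel minor.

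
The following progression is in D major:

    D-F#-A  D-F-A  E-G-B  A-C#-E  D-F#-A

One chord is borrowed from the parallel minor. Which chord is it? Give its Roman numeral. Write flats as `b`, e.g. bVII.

In D major the diatonic chords are D, Em, F#m, G, A, Bm, C#dim. D–F#–A = D, E–G–B = Em and A–C#–E = A are all diatonic. But D–F–A is foreign: the diatonic I on degree 1 is D, whereas Dm comes from D minor. It is labeled i.

i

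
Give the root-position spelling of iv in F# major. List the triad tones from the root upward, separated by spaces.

B D F#

The root, B, is scale degree 4 — the same note in F# major and F# minor; only the chord quality changes. In F# minor the chord on B is B–D–F#.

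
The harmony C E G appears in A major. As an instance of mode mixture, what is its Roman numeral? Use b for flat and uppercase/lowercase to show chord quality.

bIII

C is the lowered form of scale degree 3 in A major (the diatonic degree 3 is C#). The diatonic chord on degree 3 would be C#m (iii), but C–E–G is the major chord from A minor. As a borrowed chord it is labeled bIII.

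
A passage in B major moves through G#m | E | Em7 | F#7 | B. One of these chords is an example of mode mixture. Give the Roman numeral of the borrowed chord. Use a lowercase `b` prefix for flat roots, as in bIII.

iv7

The diatonic triads in B major are B, C#m, D#m, E, F#, G#m, A#dim. G#m, E, F#7 and B all belong to that set. Em7 (E–G–B–D) doesn't fit — on degree 4 B major would have E (IV). Em7 is the degree-4 chord of B minor, so it is the borrowed iv7.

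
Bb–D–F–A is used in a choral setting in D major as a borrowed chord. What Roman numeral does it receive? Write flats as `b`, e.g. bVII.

bVImaj7

The root Bb is the lowered 6th scale degree — diatonically D major has B there. Diatonically D major has Bm (vi) on that degree; Bb–D–F–A is instead the major-seventh chord native to D minor, so it takes the label bVImaj7.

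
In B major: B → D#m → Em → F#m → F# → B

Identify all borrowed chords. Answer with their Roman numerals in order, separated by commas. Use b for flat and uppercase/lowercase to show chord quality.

iv, v

In B major the diatonic chords are B, C#m, D#m, E, F#, G#m, A#dim. Of the given chords, B, D#m and F# are diatonic. Em (E–G–B) is not: scale degree 4 in B major carries E (IV). In B minor the chord on that degree is Em, so here it functions as iv, borrowed from the parallel minor. F#m (F#–A–C#) is not: scale degree 5 in B major carries F# (V). In B minor the chord on that degree is F#m, so here it functions as v, borrowed from the parallel minor.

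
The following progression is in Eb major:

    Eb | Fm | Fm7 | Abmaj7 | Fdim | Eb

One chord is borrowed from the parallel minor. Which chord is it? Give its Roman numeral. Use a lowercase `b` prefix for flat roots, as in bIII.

ii°

Eb major has the diatonic set Eb, Fm, Gm, Ab, Bb, Cm, Ddim. Eb, Fm, Fm7 and Abmaj7 all belong to that set. Fdim (F–Ab–Cb) doesn't fit — on degree 2 Eb major would have Fm (ii). Fdim is the degree-2 chord of Eb minor, so it is the borrowed ii°.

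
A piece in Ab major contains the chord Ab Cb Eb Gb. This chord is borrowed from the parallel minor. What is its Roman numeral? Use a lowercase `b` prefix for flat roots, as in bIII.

i7

The root Ab is the diatonic 1st degree of Ab major; the borrowing shows in the chord quality. Ab–Cb–Eb–Gb is a minor-seventh chord — the form found in Ab minor, not the diatonic I (Ab). Borrowed into Ab major it is written i7.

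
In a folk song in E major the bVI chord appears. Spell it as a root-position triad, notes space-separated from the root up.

C E G

Scale degree 6 in E major is C#. bVI uses the lowered form, C, taken from E minor. Stacking thirds in E minor on C gives C–E–G.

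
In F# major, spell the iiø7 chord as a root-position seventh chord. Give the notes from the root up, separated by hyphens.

iiø7 is built on scale degree 2, which is G# in both F# major and its parallel. Building the half-diminished-seventh chord from the parallel minor on G#: G#–B–D–F#.

G#-B-D-F#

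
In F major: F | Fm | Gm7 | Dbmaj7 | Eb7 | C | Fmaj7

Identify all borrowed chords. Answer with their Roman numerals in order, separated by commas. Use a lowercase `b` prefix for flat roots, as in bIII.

The diatonic triads in F major are F, Gm, Am, Bb, C, Dm, Edim. F, Gm7, C and Fmaj7 all belong to that set. But Fm (F–Ab–C) is foreign: the diatonic I on degree 1 is F, whereas Fm comes from F minor. It is labeled i. Dbmaj7 (Db–F–Ab–C) is not: scale degree 6 in F major carries Dm (vi). In F minor the chord on that degree is Dbmaj7, so here it functions as bVImaj7, borrowed from the parallel minor. But Eb7 (Eb–G–Bb–Db) is foreign: the diatonic vii° on degree 7 is Edim, whereas Eb7 comes from F minor. It is labeled bVII7.

i, bVImaj7, bVII7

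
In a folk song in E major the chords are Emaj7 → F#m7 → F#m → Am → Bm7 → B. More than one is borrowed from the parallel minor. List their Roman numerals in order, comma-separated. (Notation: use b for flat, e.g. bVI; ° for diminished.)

The diatonic triads in E major are E, F#m, G#m, A, B, C#m, D#dim. Emaj7, F#m7, F#m and B are all diatonic. Am (A–C–E) doesn't fit — on degree 4 E major would have A (IV). Am is the degree-4 chord of E minor, so it is the borrowed iv. But Bm7 (B–D–F#–A) is foreign: the diatonic V on degree 5 is B, whereas Bm7 comes from E minor. It is labeled v7.

iv, v7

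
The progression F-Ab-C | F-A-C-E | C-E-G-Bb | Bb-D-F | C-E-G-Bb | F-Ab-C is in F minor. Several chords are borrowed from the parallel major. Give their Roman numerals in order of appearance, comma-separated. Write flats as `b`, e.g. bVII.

In F minor (with V from harmonic minor) the diatonic chords are Fm, Gdim, Ab, Bbm, C, Db, Eb. F–Ab–C = Fm and C–E–G–Bb = C7 both belong to that set. F–A–C–E is not: scale degree 1 in F minor carries Fm (i). In F major the chord on that degree is Fmaj7, so here it functions as Imaj7, borrowed from the parallel major. Bb–D–F is not: scale degree 4 in F minor carries Bbm (iv). In F major the chord on that degree is Bb, so here it functions as IV, borrowed from the parallel major.

Imaj7, IV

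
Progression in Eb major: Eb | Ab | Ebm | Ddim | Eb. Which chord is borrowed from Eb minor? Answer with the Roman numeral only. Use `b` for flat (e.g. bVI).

Eb major has the diatonic set Eb, Fm, Gm, Ab, Bb, Cm, Ddim. Eb, Ab and Ddim are all diatonic. But Ebm (Eb–Gb–Bb) is foreign: the diatonic I on degree 1 is Eb, whereas Ebm comes from Eb minor. It is labeled i.

i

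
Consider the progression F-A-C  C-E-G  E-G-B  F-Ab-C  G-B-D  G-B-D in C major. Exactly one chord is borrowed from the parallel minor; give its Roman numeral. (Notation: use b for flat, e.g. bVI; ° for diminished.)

The diatonic triads in C major are C, Dm, Em, F, G, Am, Bdim. F–A–C = F, C–E–G = C, E–G–B = Em and G–B–D = G are all diatonic. But F–Ab–C is foreign: the diatonic IV on degree 4 is F, whereas Fm comes from C minor. It is labeled iv.

iv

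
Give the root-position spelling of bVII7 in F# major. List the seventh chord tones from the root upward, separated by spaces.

bVII7 is built on the lowered scale degree 7. In F# major degree 7 is E#; lowered it becomes E. In F# minor the chord on E is E–G#–B–D.

E G# B D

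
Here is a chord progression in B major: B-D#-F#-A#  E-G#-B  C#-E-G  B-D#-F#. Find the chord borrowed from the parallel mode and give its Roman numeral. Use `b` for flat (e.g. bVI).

ii°

The diatonic triads in B major are B, C#m, D#m, E, F#, G#m, A#dim. B–D#–F#–A# = Bmaj7, E–G#–B = E and B–D#–F# = B all belong to that set. C#–E–G doesn't fit — on degree 2 B major would have C#m (ii). C#dim is the degree-2 chord of B minor, so it is the borrowed ii°.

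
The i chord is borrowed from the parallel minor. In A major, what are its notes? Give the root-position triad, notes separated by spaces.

The root, A, is scale degree 1 — the same note in A major and A minor; only the chord quality changes. Stacking thirds in A minor on A gives A–C–E.

A C E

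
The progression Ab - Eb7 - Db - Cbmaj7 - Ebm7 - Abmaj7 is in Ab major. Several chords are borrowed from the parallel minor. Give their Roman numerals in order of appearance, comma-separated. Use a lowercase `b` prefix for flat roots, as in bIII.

bIIImaj7, v7

The diatonic triads in Ab major are Ab, Bbm, Cm, Db, Eb, Fm, Gdim. Ab, Eb7, Db and Abmaj7 all belong to that set. But Cbmaj7 (Cb–Eb–Gb–Bb) is foreign: the diatonic iii on degree 3 is Cm, whereas Cbmaj7 comes from Ab minor. It is labeled bIIImaj7. But Ebm7 (Eb–Gb–Bb–Db) is foreign: the diatonic V on degree 5 is Eb, whereas Ebm7 comes from Ab minor. It is labeled v7.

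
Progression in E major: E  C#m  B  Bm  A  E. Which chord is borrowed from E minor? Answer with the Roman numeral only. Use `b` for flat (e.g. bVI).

v

The diatonic triads in E major are E, F#m, G#m, A, B, C#m, D#dim. E, C#m, B and A are all diatonic. Bm (B–D–F#) doesn't fit — on degree 5 E major would have B (V). Bm is the degree-5 chord of E minor, so it is the borrowed v.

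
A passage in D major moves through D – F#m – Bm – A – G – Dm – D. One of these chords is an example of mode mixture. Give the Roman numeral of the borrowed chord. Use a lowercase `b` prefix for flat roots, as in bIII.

i

In D major the diatonic chords are D, Em, F#m, G, A, Bm, C#dim. D, F#m, Bm, A and G all belong to that set. Dm (D–F–A) doesn't fit — on degree 1 D major would have D (I). Dm is the degree-1 chord of D minor, so it is the borrowed i.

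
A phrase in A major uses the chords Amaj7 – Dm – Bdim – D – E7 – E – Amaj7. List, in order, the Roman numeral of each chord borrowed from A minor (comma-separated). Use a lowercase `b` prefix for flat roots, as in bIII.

iv, ii°

The diatonic triads in A major are A, Bm, C#m, D, E, F#m, G#dim. Of the given chords, Amaj7, D, E7 and E are diatonic. Dm (D–F–A) is not: scale degree 4 in A major carries D (IV). In A minor the chord on that degree is Dm, so here it functions as iv, borrowed from the parallel minor. Bdim (B–D–F) is not: scale degree 2 in A major carries Bm (ii). In A minor the chord on that degree is Bdim, so here it functions as ii°, borrowed from the parallel minor.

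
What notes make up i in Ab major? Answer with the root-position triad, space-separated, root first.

Ab Cb Eb

The root, Ab, is scale degree 1 — the same note in Ab major and Ab minor; only the chord quality changes. Building the minor chord from the parallel minor on Ab: Ab–Cb–Eb.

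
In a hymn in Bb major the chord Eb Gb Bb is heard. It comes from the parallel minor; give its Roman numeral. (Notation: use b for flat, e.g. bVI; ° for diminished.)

The root Eb is the diatonic 4th degree of Bb major; the borrowing shows in the chord quality. Eb–Gb–Bb is a minor chord — the form found in Bb minor, not the diatonic IV (Eb). Borrowed into Bb major it is written iv.

iv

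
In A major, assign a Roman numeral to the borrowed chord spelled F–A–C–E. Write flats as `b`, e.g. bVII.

In A major scale degree 6 is F#; F is its lowered form, from A minor. The diatonic chord on degree 6 would be F#m (vi), but F–A–C–E is the major-seventh chord from A minor. As a borrowed chord it is labeled bVImaj7.

bVImaj7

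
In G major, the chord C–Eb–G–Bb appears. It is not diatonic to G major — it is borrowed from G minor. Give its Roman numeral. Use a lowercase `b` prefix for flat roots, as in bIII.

iv7

C is scale degree 4 in G major. C–Eb–G–Bb is a minor-seventh chord — the form found in G minor, not the diatonic IV (C). Borrowed into G major it is written iv7.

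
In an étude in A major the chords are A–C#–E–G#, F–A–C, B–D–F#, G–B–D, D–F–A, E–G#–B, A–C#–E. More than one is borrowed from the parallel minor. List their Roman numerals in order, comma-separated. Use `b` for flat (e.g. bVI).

In A major the diatonic chords are A, Bm, C#m, D, E, F#m, G#dim. Of the given chords, A–C#–E–G# = Amaj7, B–D–F# = Bm, E–G#–B = E and A–C#–E = A are diatonic. F–A–C is not: scale degree 6 in A major carries F#m (vi). In A minor the chord on that degree is F, so here it functions as bVI, borrowed from the parallel minor. G–B–D is not: scale degree 7 in A major carries G#dim (vii°). In A minor the chord on that degree is G, so here it functions as bVII, borrowed from the parallel minor. D–F–A is not: scale degree 4 in A major carries D (IV). In A minor the chord on that degree is Dm, so here it functions as iv, borrowed from the parallel minor.

bVI, bVII, iv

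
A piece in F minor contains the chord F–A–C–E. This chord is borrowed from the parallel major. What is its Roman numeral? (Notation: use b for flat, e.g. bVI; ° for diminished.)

F is scale degree 1 in F minor. The diatonic chord on degree 1 would be Fm (i), but F–A–C–E is the major-seventh chord from F major. As a borrowed chord it is labeled Imaj7.

Imaj7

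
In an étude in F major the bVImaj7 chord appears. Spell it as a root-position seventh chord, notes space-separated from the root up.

Db F Ab C

Scale degree 6 in F major is D. bVImaj7 uses the lowered form, Db, taken from F minor. Building the major-seventh chord from the parallel minor on Db: Db–F–Ab–C.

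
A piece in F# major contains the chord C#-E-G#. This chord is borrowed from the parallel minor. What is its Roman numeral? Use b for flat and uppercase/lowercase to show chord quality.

v

The root C# is the diatonic 5th degree of F# major; the borrowing shows in the chord quality. The diatonic chord on degree 5 would be C# (V), but C#–E–G# is the minor chord from F# minor. As a borrowed chord it is labeled v.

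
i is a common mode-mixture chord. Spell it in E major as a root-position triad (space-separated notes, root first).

i is built on scale degree 1, which is E in both E major and its parallel. Stacking thirds in E minor on E gives E–G–B.

E G B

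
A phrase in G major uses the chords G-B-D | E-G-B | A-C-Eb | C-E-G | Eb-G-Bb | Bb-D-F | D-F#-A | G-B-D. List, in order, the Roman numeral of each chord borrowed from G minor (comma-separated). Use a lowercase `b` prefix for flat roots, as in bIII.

The diatonic triads in G major are G, Am, Bm, C, D, Em, F#dim. Of the given chords, G–B–D = G, E–G–B = Em, C–E–G = C and D–F#–A = D are diatonic. A–C–Eb doesn't fit — on degree 2 G major would have Am (ii). Adim is the degree-2 chord of G minor, so it is the borrowed ii°. Eb–G–Bb doesn't fit — on degree 6 G major would have Em (vi). Eb is the degree-6 chord of G minor, so it is the borrowed bVI. Bb–D–F is not: scale degree 3 in G major carries Bm (iii). In G minor the chord on that degree is Bb, so here it functions as bIII, borrowed from the parallel minor.

ii°, bVI, bIII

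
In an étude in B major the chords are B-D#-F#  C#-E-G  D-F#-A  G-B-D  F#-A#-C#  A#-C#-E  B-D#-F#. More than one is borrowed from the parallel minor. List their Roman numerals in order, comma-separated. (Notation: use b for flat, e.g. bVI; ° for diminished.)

ii°, bIII, bVI

B major has the diatonic set B, C#m, D#m, E, F#, G#m, A#dim. Of the given chords, B–D#–F# = B, F#–A#–C# = F# and A#–C#–E = A#dim are diatonic. But C#–E–G is foreign: the diatonic ii on degree 2 is C#m, whereas C#dim comes from B minor. It is labeled ii°. But D–F#–A is foreign: the diatonic iii on degree 3 is D#m, whereas D comes from B minor. It is labeled bIII. G–B–D doesn't fit — on degree 6 B major would have G#m (vi). G is the degree-6 chord of B minor, so it is the borrowed bVI.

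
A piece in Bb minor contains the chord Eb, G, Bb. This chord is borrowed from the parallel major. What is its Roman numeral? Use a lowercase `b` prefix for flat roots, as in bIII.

IV

Eb is scale degree 4 in Bb minor. Eb–G–Bb is a major chord — the form found in Bb major, not the diatonic iv (Ebm). Borrowed into Bb minor it is written IV.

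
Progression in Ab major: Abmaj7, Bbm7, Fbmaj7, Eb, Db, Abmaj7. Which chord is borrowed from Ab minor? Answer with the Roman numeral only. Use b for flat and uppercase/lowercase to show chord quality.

Ab major has the diatonic set Ab, Bbm, Cm, Db, Eb, Fm, Gdim. Abmaj7, Bbm7, Eb and Db all belong to that set. But Fbmaj7 (Fb–Ab–Cb–Eb) is foreign: the diatonic vi on degree 6 is Fm, whereas Fbmaj7 comes from Ab minor. It is labeled bVImaj7.

bVImaj7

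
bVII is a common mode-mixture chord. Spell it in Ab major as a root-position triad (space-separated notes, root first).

The root of bVII is the lowered 7th degree: G becomes Gb. Building the major chord from the parallel minor on Gb: Gb–Bb–Db.

Gb Bb Db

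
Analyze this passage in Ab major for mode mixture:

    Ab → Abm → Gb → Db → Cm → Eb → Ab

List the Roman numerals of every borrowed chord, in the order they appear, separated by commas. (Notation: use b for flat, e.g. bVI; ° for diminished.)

Ab major has the diatonic set Ab, Bbm, Cm, Db, Eb, Fm, Gdim. Ab, Db, Cm and Eb all belong to that set. Abm (Ab–Cb–Eb) is not: scale degree 1 in Ab major carries Ab (I). In Ab minor the chord on that degree is Abm, so here it functions as i, borrowed from the parallel minor. But Gb (Gb–Bb–Db) is foreign: the diatonic vii° on degree 7 is Gdim, whereas Gb comes from Ab minor. It is labeled bVII.

i, bVII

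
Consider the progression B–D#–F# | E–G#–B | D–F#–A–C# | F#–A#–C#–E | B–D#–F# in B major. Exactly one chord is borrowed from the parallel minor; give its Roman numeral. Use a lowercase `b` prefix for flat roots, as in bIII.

bIIImaj7

B major has the diatonic set B, C#m, D#m, E, F#, G#m, A#dim. B–D#–F# = B, E–G#–B = E and F#–A#–C#–E = F#7 are all diatonic. D–F#–A–C# is not: scale degree 3 in B major carries D#m (iii). In B minor the chord on that degree is Dmaj7, so here it functions as bIIImaj7, borrowed from the parallel minor.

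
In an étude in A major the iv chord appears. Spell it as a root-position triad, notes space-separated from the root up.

D F A

The root, D, is scale degree 4 — the same note in A major and A minor; only the chord quality changes. Stacking thirds in A minor on D gives D–F–A.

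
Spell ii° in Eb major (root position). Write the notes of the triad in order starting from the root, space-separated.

F Ab Cb

ii° is built on scale degree 2, which is F in both Eb major and its parallel. In Eb minor the chord on F is F–Ab–Cb.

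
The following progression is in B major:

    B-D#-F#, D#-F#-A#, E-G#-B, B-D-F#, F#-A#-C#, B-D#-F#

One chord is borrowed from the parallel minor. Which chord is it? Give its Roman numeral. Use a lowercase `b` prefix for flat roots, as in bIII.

In B major the diatonic chords are B, C#m, D#m, E, F#, G#m, A#dim. Of the given chords, B–D#–F# = B, D#–F#–A# = D#m, E–G#–B = E and F#–A#–C# = F# are diatonic. B–D–F# is not: scale degree 1 in B major carries B (I). In B minor the chord on that degree is Bm, so here it functions as i, borrowed from the parallel minor.

i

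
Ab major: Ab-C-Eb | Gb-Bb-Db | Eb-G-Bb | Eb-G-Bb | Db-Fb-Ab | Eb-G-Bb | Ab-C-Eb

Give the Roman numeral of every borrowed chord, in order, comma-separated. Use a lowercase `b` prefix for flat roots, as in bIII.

In Ab major the diatonic chords are Ab, Bbm, Cm, Db, Eb, Fm, Gdim. Of the given chords, Ab–C–Eb = Ab and Eb–G–Bb = Eb are diatonic. Gb–Bb–Db doesn't fit — on degree 7 Ab major would have Gdim (vii°). Gb is the degree-7 chord of Ab minor, so it is the borrowed bVII. But Db–Fb–Ab is foreign: the diatonic IV on degree 4 is Db, whereas Dbm comes from Ab minor. It is labeled iv.

bVII, iv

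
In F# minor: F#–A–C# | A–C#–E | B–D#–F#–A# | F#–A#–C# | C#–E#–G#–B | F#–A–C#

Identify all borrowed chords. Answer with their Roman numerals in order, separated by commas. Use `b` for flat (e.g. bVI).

In F# minor (with V from harmonic minor) the diatonic chords are F#m, G#dim, A, Bm, C#, D, E. F#–A–C# = F#m, A–C#–E = A and C#–E#–G#–B = C#7 are all diatonic. B–D#–F#–A# doesn't fit — on degree 4 F# minor would have Bm (iv). Bmaj7 is the degree-4 chord of F# major, so it is the borrowed IVmaj7. F#–A#–C# is not: scale degree 1 in F# minor carries F#m (i). In F# major the chord on that degree is F#, so here it functions as I, borrowed from the parallel major.

IVmaj7, I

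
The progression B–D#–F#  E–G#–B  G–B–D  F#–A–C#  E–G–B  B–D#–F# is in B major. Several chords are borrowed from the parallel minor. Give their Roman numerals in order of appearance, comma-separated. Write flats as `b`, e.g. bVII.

bVI, v, iv

In B major the diatonic chords are B, C#m, D#m, E, F#, G#m, A#dim. B–D#–F# = B and E–G#–B = E both belong to that set. G–B–D doesn't fit — on degree 6 B major would have G#m (vi). G is the degree-6 chord of B minor, so it is the borrowed bVI. F#–A–C# doesn't fit — on degree 5 B major would have F# (V). F#m is the degree-5 chord of B minor, so it is the borrowed v. E–G–B doesn't fit — on degree 4 B major would have E (IV). Em is the degree-4 chord of B minor, so it is the borrowed iv.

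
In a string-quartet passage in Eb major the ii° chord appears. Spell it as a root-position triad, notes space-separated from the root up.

ii° is built on scale degree 2, which is F in both Eb major and its parallel. Building the diminished chord from the parallel minor on F: F–Ab–Cb.

F Ab Cb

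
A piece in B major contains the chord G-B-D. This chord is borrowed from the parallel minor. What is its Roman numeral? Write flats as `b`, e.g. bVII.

The root G is the lowered 6th scale degree — diatonically B major has G# there. G–B–D is a major chord — the form found in B minor, not the diatonic vi (G#m). Borrowed into B major it is written bVI.

bVI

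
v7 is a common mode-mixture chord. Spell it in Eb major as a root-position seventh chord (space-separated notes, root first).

Bb Db F Ab

The root, Bb, is scale degree 5 — the same note in Eb major and Eb minor; only the chord quality changes. Stacking thirds in Eb minor on Bb gives Bb–Db–F–Ab.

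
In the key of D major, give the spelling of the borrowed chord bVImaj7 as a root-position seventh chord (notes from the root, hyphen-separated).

Bb-D-F-A

Scale degree 6 in D major is B. bVImaj7 uses the lowered form, Bb, taken from D minor. Building the major-seventh chord from the parallel minor on Bb: Bb–D–F–A.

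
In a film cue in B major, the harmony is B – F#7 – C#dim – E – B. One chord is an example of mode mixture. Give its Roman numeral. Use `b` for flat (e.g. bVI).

ii°

In B major the diatonic chords are B, C#m, D#m, E, F#, G#m, A#dim. Of the given chords, B, F#7 and E are diatonic. C#dim (C#–E–G) doesn't fit — on degree 2 B major would have C#m (ii). C#dim is the degree-2 chord of B minor, so it is the borrowed ii°.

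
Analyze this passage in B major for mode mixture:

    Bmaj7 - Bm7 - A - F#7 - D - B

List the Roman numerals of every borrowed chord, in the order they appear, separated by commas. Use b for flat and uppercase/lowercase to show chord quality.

B major has the diatonic set B, C#m, D#m, E, F#, G#m, A#dim. Bmaj7, F#7 and B are all diatonic. Bm7 (B–D–F#–A) is not: scale degree 1 in B major carries B (I). In B minor the chord on that degree is Bm7, so here it functions as i7, borrowed from the parallel minor. A (A–C#–E) is not: scale degree 7 in B major carries A#dim (vii°). In B minor the chord on that degree is A, so here it functions as bVII, borrowed from the parallel minor. But D (D–F#–A) is foreign: the diatonic iii on degree 3 is D#m, whereas D comes from B minor. It is labeled bIII.

i7, bVII, bIII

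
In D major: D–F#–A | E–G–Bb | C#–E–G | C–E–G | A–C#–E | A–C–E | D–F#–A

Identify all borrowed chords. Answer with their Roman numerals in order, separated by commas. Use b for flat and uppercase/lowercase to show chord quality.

D major has the diatonic set D, Em, F#m, G, A, Bm, C#dim. Of the given chords, D–F#–A = D, C#–E–G = C#dim and A–C#–E = A are diatonic. E–G–Bb is not: scale degree 2 in D major carries Em (ii). In D minor the chord on that degree is Edim, so here it functions as ii°, borrowed from the parallel minor. C–E–G is not: scale degree 7 in D major carries C#dim (vii°). In D minor the chord on that degree is C, so here it functions as bVII, borrowed from the parallel minor. A–C–E doesn't fit — on degree 5 D major would have A (V). Am is the degree-5 chord of D minor, so it is the borrowed v.

ii°, bVII, v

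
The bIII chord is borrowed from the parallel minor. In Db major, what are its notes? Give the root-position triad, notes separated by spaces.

bIII is built on the lowered scale degree 3. In Db major degree 3 is F; lowered it becomes Fb. In Db minor the chord on Fb is Fb–Ab–Cb.

Fb Ab Cb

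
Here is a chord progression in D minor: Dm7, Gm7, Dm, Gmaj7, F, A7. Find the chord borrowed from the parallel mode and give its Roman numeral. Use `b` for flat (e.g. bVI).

D minor has the diatonic set Dm, Edim, F, Gm, A, Bb, C (with V from harmonic minor). Dm7, Gm7, Dm, F and A7 all belong to that set. But Gmaj7 (G–B–D–F#) is foreign: the diatonic iv on degree 4 is Gm, whereas Gmaj7 comes from D major. It is labeled IVmaj7.

IVmaj7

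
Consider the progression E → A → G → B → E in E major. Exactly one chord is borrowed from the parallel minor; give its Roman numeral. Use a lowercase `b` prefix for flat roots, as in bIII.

In E major the diatonic chords are E, F#m, G#m, A, B, C#m, D#dim. Of the given chords, E, A and B are diatonic. G (G–B–D) is not: scale degree 3 in E major carries G#m (iii). In E minor the chord on that degree is G, so here it functions as bIII, borrowed from the parallel minor.

bIII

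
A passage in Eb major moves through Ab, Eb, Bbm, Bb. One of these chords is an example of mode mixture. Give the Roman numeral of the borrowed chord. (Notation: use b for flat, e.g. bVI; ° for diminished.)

The diatonic triads in Eb major are Eb, Fm, Gm, Ab, Bb, Cm, Ddim. Ab, Eb and Bb are all diatonic. But Bbm (Bb–Db–F) is foreign: the diatonic V on degree 5 is Bb, whereas Bbm comes from Eb minor. It is labeled v.

v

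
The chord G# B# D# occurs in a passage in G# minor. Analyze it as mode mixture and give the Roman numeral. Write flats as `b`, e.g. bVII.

I

G# is scale degree 1 in G# minor. G#–B#–D# is a major chord — the form found in G# major, not the diatonic i (G#m). Borrowed into G# minor it is written I.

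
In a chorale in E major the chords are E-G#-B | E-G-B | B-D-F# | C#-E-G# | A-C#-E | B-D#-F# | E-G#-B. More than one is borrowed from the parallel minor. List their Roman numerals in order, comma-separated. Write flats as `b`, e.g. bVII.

i, v

E major has the diatonic set E, F#m, G#m, A, B, C#m, D#dim. E–G#–B = E, C#–E–G# = C#m, A–C#–E = A and B–D#–F# = B all belong to that set. E–G–B doesn't fit — on degree 1 E major would have E (I). Em is the degree-1 chord of E minor, so it is the borrowed i. B–D–F# doesn't fit — on degree 5 E major would have B (V). Bm is the degree-5 chord of E minor, so it is the borrowed v.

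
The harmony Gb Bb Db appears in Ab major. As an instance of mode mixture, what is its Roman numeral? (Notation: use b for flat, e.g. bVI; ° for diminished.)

In Ab major scale degree 7 is G; Gb is its lowered form, from Ab minor. The diatonic chord on degree 7 would be Gdim (vii°), but Gb–Bb–Db is the major chord from Ab minor. As a borrowed chord it is labeled bVII.

bVII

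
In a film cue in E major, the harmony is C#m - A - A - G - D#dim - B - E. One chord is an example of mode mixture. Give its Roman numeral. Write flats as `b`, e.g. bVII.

E major has the diatonic set E, F#m, G#m, A, B, C#m, D#dim. C#m, A, D#dim, B and E all belong to that set. But G (G–B–D) is foreign: the diatonic iii on degree 3 is G#m, whereas G comes from E minor. It is labeled bIII.

bIII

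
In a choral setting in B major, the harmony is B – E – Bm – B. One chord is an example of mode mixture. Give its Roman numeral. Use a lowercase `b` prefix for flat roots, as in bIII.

i

In B major the diatonic chords are B, C#m, D#m, E, F#, G#m, A#dim. B and E both belong to that set. But Bm (B–D–F#) is foreign: the diatonic I on degree 1 is B, whereas Bm comes from B minor. It is labeled i.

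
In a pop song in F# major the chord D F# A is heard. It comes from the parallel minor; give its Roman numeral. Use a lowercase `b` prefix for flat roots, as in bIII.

In F# major scale degree 6 is D#; D is its lowered form, from F# minor. The diatonic chord on degree 6 would be D#m (vi), but D–F#–A is the major chord from F# minor. As a borrowed chord it is labeled bVI.

bVI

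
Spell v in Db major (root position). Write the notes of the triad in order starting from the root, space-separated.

v is built on scale degree 5, which is Ab in both Db major and its parallel. In Db minor the chord on Ab is Ab–Cb–Eb.

Ab Cb Eb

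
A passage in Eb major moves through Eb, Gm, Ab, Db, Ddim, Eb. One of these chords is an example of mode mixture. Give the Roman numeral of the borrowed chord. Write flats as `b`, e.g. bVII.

bVII

Eb major has the diatonic set Eb, Fm, Gm, Ab, Bb, Cm, Ddim. Eb, Gm, Ab and Ddim are all diatonic. Db (Db–F–Ab) is not: scale degree 7 in Eb major carries Ddim (vii°). In Eb minor the chord on that degree is Db, so here it functions as bVII, borrowed from the parallel minor.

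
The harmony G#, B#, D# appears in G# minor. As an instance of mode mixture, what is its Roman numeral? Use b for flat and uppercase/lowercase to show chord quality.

The root G# is the diatonic 1st degree of G# minor; the borrowing shows in the chord quality. Diatonically G# minor has G#m (i) on that degree; G#–B#–D# is instead the major chord native to G# major, so it takes the label I.

I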